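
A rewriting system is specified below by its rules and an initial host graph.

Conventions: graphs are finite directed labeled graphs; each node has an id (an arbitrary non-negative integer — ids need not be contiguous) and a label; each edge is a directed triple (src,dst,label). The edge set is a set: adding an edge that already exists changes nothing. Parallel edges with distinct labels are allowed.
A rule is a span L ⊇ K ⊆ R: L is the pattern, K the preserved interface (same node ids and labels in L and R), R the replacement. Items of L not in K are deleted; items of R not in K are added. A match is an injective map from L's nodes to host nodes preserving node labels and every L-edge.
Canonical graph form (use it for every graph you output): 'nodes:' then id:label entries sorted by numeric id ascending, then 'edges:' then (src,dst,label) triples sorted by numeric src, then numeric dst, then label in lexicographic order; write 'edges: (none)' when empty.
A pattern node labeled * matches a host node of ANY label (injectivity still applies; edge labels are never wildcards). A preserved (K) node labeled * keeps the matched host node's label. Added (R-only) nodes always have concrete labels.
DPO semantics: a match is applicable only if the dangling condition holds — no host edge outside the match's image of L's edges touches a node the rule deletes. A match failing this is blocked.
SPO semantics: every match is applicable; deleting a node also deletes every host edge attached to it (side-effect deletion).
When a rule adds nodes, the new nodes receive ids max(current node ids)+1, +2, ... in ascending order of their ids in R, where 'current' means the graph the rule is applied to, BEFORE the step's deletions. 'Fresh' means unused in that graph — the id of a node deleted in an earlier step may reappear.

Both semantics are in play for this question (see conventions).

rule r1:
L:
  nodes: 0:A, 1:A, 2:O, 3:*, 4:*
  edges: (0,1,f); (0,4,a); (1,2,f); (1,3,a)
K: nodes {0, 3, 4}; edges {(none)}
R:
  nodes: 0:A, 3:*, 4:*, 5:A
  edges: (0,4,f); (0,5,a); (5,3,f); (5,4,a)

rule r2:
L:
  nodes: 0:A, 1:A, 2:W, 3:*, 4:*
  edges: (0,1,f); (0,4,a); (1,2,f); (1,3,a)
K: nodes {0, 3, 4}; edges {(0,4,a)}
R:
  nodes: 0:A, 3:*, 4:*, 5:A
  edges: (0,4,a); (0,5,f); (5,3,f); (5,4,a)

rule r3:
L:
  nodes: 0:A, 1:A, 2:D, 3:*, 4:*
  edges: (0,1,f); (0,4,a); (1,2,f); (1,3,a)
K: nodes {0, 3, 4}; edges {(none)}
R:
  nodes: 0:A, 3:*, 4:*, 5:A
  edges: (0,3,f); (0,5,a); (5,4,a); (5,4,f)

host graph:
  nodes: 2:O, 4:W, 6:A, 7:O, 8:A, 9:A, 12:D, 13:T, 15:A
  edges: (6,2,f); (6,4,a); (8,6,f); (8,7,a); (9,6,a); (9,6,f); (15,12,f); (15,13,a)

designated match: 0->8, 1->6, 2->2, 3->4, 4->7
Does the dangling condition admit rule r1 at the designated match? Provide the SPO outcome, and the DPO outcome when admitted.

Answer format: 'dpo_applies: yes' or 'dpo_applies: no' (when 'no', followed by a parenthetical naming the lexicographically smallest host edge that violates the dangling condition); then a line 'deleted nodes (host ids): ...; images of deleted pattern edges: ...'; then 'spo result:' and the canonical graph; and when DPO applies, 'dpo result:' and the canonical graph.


dpo_applies: no
(the rule deletes node 6, which keeps host edge (9,6,a) outside the match image — the dangling condition fails, DPO blocks; SPO proceeds and side-deletes such edges)
deleted nodes (host ids): 2, 6; images of deleted pattern edges: (6,2,f); (6,4,a); (8,6,f); (8,7,a)
spo result:
nodes: 4:W, 7:O, 8:A, 9:A, 12:D, 13:T, 15:A, 16:A
edges: (8,7,f); (8,16,a); (15,12,f); (15,13,a); (16,4,f); (16,7,a)


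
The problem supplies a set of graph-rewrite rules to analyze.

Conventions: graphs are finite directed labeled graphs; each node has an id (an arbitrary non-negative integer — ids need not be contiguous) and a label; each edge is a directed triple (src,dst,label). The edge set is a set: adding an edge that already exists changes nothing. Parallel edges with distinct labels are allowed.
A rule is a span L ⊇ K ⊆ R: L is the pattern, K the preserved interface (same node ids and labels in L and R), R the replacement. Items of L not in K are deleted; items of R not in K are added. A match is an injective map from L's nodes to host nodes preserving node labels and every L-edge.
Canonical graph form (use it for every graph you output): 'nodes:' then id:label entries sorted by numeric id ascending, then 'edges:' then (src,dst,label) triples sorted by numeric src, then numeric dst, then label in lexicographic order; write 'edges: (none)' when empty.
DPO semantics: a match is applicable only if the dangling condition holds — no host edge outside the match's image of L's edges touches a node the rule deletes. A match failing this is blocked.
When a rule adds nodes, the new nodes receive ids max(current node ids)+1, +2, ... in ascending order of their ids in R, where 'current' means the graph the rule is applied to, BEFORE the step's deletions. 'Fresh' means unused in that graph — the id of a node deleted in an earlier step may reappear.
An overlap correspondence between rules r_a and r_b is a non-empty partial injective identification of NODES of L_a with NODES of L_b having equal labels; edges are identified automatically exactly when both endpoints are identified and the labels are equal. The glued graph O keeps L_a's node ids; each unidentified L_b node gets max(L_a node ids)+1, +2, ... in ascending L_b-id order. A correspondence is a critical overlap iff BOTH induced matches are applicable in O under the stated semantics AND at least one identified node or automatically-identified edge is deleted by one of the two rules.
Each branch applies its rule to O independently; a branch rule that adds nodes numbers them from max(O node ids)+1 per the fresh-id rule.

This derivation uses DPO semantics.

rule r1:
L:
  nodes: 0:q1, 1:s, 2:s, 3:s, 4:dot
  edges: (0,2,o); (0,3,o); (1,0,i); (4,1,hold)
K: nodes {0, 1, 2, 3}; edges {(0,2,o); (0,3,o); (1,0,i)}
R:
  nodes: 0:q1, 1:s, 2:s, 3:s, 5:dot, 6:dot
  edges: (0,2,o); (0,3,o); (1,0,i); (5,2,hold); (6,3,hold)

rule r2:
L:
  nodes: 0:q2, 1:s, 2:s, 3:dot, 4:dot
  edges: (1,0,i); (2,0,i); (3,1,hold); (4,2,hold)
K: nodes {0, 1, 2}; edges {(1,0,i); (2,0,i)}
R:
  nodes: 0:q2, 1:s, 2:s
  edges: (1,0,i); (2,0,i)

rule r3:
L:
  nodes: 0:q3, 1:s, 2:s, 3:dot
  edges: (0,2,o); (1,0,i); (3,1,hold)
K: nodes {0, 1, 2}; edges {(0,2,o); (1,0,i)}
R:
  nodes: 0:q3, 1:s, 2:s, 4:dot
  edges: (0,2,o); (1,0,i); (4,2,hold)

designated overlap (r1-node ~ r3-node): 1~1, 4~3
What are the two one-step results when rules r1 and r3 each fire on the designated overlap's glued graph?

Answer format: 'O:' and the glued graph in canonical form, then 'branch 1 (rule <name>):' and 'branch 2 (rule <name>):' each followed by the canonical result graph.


O:
nodes: 0:q1, 1:s, 2:s, 3:s, 4:dot, 5:q3, 6:s
edges: (0,2,o); (0,3,o); (1,0,i); (1,5,i); (4,1,hold); (5,6,o)
branch 1 (rule r1):
nodes: 0:q1, 1:s, 2:s, 3:s, 5:q3, 6:s, 7:dot, 8:dot
edges: (0,2,o); (0,3,o); (1,0,i); (1,5,i); (5,6,o); (7,2,hold); (8,3,hold)
branch 2 (rule r3):
nodes: 0:q1, 1:s, 2:s, 3:s, 5:q3, 6:s, 7:dot
edges: (0,2,o); (0,3,o); (1,0,i); (1,5,i); (5,6,o); (7,6,hold)


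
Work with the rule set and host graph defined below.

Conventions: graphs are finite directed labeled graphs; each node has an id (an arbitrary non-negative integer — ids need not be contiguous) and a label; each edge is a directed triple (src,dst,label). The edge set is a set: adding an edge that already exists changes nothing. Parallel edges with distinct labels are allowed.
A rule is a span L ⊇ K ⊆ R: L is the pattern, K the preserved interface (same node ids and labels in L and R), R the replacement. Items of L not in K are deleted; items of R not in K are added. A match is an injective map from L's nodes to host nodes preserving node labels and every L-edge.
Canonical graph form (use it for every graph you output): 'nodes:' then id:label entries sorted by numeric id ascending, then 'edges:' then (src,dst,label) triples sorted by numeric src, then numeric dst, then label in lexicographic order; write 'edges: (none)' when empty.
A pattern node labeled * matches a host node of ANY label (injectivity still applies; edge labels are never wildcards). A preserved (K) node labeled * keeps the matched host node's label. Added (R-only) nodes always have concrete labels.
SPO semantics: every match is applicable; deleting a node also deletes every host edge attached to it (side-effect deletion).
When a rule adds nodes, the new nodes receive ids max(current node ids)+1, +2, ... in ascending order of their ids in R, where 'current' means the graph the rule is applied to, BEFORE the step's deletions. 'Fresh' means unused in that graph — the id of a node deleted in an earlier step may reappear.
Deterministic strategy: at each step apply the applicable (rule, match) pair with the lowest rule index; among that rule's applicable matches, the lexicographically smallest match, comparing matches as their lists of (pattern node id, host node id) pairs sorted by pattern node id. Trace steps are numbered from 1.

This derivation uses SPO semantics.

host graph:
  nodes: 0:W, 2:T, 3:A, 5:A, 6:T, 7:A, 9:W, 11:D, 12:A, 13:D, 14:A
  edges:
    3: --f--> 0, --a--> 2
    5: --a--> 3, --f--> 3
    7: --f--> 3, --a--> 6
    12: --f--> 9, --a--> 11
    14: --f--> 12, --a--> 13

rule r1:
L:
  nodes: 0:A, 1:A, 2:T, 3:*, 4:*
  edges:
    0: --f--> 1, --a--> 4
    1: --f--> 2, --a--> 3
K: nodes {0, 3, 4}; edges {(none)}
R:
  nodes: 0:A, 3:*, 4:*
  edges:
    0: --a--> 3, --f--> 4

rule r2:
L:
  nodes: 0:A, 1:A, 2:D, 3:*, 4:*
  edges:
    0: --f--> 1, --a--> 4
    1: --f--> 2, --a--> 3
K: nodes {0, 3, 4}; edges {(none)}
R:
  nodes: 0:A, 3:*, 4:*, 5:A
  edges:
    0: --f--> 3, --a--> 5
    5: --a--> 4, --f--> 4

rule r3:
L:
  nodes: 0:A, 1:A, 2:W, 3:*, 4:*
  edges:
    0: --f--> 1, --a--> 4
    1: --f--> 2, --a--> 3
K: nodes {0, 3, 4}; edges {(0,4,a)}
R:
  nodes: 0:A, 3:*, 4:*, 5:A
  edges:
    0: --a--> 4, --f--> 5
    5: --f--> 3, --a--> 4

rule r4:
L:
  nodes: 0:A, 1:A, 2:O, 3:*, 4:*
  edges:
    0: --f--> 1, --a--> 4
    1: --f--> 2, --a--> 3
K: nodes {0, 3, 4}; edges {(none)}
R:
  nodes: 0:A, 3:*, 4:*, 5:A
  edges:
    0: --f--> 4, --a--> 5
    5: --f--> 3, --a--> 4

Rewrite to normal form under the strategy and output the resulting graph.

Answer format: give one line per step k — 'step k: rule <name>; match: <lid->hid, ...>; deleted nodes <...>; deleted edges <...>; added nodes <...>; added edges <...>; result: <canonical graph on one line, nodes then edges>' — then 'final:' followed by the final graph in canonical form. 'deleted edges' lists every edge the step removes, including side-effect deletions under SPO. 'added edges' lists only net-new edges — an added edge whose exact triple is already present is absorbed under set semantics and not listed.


step 1: rule r3; match: 0->7, 1->3, 2->0, 3->2, 4->6; deleted nodes 0, 3; deleted edges (3,0,f); (3,2,a); (5,3,a); (5,3,f); (7,3,f); added nodes 15; added edges (7,15,f); (15,2,f); (15,6,a); result: nodes: 2:T, 5:A, 6:T, 7:A, 9:W, 11:D, 12:A, 13:D, 14:A, 15:A edges: (7,6,a); (7,15,f); (12,9,f); (12,11,a); (14,12,f); (14,13,a); (15,2,f); (15,6,a)
step 2: rule r3; match: 0->14, 1->12, 2->9, 3->11, 4->13; deleted nodes 9, 12; deleted edges (12,9,f); (12,11,a); (14,12,f); added nodes 16; added edges (14,16,f); (16,11,f); (16,13,a); result: nodes: 2:T, 5:A, 6:T, 7:A, 11:D, 13:D, 14:A, 15:A, 16:A edges: (7,6,a); (7,15,f); (14,13,a); (14,16,f); (15,2,f); (15,6,a); (16,11,f); (16,13,a)
final:
nodes: 2:T, 5:A, 6:T, 7:A, 11:D, 13:D, 14:A, 15:A, 16:A
edges: (7,6,a); (7,15,f); (14,13,a); (14,16,f); (15,2,f); (15,6,a); (16,11,f); (16,13,a)


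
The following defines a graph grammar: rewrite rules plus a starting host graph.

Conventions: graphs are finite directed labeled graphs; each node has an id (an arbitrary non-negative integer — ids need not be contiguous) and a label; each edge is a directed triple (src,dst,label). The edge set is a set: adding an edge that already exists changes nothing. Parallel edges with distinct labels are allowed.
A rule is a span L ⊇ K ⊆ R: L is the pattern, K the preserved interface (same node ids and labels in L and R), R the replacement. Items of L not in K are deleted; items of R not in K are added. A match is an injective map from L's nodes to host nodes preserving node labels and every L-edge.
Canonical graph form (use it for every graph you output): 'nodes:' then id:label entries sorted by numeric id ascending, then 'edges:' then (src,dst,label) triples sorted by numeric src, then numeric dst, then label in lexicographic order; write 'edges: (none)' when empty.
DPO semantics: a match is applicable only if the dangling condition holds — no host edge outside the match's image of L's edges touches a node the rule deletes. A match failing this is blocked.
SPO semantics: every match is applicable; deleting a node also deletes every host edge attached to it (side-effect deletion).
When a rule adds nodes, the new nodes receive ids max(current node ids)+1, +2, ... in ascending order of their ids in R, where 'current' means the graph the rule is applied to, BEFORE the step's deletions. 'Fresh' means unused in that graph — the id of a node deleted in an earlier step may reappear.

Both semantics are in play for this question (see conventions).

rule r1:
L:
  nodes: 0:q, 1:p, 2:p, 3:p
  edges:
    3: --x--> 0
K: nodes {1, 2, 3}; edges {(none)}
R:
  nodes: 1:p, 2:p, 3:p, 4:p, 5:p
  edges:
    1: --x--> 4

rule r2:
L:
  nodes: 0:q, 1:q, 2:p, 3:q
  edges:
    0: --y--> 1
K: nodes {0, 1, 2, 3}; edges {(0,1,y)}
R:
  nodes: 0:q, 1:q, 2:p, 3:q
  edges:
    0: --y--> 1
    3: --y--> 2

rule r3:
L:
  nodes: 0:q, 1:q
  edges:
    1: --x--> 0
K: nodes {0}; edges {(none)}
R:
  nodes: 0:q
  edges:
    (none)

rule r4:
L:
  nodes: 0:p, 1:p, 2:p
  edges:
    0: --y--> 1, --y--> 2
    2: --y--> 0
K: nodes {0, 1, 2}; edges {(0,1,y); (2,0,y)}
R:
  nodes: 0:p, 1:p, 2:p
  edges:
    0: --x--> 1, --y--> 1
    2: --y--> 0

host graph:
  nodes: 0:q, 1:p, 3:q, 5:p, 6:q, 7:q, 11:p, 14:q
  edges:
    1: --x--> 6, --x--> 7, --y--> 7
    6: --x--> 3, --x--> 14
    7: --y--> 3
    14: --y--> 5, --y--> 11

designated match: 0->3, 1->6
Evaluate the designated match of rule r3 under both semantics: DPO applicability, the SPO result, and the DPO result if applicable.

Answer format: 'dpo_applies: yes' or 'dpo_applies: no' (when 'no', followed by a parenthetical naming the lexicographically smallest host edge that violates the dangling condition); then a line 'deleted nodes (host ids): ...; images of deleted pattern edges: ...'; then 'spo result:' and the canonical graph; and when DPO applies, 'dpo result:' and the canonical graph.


dpo_applies: no
(the rule deletes node 6, which keeps host edge (1,6,x) outside the match image — the dangling condition fails, DPO blocks; SPO proceeds and side-deletes such edges)
deleted nodes (host ids): 6; images of deleted pattern edges: (6,3,x)
spo result:
nodes: 0:q, 1:p, 3:q, 5:p, 7:q, 11:p, 14:q
edges: (1,7,x); (1,7,y); (7,3,y); (14,5,y); (14,11,y)


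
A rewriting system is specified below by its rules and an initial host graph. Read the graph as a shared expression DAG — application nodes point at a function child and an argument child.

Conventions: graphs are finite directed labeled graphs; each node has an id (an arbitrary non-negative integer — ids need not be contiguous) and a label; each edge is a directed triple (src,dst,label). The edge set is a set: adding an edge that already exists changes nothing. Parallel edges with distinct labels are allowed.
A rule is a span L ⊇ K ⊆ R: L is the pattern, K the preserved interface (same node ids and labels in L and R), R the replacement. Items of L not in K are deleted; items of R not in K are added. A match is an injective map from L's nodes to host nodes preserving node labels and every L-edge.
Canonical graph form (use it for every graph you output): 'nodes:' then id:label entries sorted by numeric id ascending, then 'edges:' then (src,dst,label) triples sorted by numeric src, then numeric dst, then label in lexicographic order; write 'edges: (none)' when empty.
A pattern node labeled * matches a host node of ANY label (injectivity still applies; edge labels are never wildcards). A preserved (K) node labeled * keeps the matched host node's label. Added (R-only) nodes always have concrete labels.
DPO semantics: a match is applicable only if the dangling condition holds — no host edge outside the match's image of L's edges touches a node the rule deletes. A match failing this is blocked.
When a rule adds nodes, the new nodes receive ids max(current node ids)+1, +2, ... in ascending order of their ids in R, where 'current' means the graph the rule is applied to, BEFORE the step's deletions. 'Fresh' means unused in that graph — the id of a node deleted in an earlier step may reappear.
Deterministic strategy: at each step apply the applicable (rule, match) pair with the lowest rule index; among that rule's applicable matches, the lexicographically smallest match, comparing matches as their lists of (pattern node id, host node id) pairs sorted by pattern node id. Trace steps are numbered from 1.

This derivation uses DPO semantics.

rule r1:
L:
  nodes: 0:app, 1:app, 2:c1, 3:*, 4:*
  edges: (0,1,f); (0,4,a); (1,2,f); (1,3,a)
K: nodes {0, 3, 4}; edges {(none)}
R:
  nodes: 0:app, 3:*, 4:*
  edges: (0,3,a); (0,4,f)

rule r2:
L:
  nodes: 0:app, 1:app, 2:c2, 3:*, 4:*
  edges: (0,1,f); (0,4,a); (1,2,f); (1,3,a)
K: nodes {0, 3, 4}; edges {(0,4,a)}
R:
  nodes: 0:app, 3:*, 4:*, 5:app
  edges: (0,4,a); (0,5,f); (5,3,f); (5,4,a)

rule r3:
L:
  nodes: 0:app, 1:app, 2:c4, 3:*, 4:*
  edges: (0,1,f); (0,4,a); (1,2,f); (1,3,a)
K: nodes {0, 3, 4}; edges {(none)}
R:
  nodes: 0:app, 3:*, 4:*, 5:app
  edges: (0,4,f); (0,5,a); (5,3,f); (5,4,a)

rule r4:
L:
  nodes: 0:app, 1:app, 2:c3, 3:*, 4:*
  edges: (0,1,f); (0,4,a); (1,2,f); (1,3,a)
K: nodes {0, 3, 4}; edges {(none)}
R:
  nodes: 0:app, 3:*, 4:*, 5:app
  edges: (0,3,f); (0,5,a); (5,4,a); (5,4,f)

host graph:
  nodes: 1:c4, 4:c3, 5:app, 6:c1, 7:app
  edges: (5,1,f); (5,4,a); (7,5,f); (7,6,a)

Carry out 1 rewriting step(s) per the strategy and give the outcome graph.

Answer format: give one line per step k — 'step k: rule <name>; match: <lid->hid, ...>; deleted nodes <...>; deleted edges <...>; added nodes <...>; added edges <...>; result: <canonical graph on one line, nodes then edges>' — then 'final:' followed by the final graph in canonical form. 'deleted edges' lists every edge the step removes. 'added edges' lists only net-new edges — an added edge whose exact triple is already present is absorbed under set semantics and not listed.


step 1: rule r3; match: 0->7, 1->5, 2->1, 3->4, 4->6; deleted nodes 1, 5; deleted edges (5,1,f); (5,4,a); (7,5,f); (7,6,a); added nodes 8; added edges (7,6,f); (7,8,a); (8,4,f); (8,6,a); result: nodes: 4:c3, 6:c1, 7:app, 8:app edges: (7,6,f); (7,8,a); (8,4,f); (8,6,a)
final:
nodes: 4:c3, 6:c1, 7:app, 8:app
edges: (7,6,f); (7,8,a); (8,4,f); (8,6,a)


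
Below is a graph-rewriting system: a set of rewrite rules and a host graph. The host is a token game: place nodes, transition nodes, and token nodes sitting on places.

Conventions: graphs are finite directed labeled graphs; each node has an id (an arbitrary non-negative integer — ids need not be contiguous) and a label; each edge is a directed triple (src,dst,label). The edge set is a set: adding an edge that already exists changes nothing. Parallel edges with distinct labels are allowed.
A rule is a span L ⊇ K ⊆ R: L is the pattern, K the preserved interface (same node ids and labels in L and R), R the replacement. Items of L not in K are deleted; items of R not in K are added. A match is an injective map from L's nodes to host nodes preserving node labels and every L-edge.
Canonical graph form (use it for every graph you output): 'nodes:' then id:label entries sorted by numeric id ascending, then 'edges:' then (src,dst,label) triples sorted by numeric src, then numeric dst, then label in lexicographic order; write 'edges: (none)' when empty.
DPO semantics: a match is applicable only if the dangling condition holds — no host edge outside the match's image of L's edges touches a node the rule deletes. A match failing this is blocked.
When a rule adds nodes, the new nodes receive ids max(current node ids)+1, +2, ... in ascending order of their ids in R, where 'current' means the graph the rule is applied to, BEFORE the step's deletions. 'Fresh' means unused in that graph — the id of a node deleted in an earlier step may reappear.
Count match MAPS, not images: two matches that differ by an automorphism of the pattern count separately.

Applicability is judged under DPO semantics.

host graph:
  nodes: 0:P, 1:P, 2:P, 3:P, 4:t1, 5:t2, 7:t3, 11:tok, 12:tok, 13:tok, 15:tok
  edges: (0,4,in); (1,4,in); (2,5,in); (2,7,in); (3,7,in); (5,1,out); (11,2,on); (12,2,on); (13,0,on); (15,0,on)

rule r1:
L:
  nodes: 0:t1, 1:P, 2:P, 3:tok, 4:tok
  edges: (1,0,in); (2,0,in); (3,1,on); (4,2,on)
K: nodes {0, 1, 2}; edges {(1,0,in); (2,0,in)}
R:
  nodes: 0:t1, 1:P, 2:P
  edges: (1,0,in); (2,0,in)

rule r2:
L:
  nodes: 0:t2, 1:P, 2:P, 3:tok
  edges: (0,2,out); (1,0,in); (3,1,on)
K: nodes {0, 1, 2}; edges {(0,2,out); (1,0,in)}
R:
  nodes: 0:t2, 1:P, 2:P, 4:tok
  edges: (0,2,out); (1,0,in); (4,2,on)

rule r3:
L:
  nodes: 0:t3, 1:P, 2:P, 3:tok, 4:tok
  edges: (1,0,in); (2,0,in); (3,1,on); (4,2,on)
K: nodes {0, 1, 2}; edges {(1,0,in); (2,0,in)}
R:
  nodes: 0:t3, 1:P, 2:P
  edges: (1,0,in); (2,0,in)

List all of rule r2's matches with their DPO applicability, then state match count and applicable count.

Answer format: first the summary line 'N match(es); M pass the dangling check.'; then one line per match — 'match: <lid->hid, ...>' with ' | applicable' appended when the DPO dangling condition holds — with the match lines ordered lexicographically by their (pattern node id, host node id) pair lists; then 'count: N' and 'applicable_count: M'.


2 match(es); 2 pass the dangling check.
match: 0->5, 1->2, 2->1, 3->11 | applicable
match: 0->5, 1->2, 2->1, 3->12 | applicable
count: 2
applicable_count: 2


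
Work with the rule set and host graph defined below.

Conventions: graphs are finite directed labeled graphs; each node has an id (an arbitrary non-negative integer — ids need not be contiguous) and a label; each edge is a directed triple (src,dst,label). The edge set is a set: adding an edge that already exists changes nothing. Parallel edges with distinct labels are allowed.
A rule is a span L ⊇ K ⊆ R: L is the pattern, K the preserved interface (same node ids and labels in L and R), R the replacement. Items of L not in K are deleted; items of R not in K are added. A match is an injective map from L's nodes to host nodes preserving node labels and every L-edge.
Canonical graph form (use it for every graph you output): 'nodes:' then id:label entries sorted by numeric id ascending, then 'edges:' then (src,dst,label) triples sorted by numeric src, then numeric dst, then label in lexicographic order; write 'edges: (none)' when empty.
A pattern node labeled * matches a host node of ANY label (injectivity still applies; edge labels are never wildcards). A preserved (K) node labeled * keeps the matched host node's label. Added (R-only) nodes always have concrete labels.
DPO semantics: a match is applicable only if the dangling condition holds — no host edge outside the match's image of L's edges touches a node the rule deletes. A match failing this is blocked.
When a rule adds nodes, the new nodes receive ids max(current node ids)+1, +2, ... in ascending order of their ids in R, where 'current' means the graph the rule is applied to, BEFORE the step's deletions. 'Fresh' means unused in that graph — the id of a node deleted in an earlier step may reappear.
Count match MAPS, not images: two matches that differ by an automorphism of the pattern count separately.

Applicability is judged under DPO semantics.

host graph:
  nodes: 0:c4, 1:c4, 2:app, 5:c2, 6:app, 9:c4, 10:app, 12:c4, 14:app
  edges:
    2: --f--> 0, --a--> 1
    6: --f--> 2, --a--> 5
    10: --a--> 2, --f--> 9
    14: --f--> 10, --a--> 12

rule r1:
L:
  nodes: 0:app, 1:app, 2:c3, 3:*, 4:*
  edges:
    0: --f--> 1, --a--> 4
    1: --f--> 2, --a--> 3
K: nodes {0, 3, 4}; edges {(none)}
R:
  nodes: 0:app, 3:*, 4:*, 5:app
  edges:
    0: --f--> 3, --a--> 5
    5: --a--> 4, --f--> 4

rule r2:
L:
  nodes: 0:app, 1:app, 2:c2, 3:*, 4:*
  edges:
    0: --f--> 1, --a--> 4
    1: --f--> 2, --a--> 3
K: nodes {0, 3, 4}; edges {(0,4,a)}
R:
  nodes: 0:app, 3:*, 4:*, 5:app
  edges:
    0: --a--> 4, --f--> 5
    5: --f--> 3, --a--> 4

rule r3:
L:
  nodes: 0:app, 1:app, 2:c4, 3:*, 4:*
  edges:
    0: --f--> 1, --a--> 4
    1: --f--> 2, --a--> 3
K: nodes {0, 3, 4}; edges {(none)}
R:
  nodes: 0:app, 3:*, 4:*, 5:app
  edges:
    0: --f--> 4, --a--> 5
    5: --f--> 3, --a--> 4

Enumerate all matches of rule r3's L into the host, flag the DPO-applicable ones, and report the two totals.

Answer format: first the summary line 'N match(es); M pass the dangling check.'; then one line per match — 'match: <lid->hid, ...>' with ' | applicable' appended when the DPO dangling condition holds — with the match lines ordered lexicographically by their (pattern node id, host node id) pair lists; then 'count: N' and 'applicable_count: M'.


2 match(es); 1 pass the dangling check.
match: 0->6, 1->2, 2->0, 3->1, 4->5
match: 0->14, 1->10, 2->9, 3->2, 4->12 | applicable
count: 2
applicable_count: 1


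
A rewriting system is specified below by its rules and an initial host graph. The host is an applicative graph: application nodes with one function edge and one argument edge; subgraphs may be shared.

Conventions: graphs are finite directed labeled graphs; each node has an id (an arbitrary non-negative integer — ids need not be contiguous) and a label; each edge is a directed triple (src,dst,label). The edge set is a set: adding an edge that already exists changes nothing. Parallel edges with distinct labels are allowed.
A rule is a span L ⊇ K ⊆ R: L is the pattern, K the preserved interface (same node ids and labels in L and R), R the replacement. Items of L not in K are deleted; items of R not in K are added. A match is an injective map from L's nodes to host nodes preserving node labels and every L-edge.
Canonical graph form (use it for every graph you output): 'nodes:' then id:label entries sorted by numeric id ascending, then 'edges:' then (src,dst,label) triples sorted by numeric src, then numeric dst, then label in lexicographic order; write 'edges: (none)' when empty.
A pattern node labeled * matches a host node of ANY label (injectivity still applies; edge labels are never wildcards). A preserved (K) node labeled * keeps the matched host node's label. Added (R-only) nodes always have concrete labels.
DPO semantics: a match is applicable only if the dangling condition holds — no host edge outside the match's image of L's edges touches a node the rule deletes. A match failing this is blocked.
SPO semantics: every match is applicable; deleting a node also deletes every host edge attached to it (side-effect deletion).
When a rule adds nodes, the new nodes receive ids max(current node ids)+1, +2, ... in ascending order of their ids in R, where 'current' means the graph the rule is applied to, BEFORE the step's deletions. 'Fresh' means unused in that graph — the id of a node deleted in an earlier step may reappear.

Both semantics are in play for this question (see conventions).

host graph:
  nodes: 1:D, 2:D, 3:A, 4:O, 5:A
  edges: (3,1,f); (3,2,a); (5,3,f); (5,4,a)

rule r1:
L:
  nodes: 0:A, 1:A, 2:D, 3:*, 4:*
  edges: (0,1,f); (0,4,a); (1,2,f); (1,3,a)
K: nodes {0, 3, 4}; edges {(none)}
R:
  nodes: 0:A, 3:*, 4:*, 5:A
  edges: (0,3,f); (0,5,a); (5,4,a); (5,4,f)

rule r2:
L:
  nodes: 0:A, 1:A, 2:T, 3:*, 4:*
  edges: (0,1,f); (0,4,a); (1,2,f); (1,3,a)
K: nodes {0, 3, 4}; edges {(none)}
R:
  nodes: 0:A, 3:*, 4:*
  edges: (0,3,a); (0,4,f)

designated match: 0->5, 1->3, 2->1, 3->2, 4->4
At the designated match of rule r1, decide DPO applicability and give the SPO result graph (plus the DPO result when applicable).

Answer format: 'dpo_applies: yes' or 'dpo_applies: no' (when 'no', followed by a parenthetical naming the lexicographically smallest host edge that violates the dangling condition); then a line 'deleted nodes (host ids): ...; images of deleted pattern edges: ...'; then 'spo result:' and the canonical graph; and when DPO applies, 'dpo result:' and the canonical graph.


dpo_applies: yes
deleted nodes (host ids): 1, 3; images of deleted pattern edges: (3,1,f); (3,2,a); (5,3,f); (5,4,a)
spo result:
nodes: 2:D, 4:O, 5:A, 6:A
edges: (5,2,f); (5,6,a); (6,4,a); (6,4,f)
dpo result:
nodes: 2:D, 4:O, 5:A, 6:A
edges: (5,2,f); (5,6,a); (6,4,a); (6,4,f)


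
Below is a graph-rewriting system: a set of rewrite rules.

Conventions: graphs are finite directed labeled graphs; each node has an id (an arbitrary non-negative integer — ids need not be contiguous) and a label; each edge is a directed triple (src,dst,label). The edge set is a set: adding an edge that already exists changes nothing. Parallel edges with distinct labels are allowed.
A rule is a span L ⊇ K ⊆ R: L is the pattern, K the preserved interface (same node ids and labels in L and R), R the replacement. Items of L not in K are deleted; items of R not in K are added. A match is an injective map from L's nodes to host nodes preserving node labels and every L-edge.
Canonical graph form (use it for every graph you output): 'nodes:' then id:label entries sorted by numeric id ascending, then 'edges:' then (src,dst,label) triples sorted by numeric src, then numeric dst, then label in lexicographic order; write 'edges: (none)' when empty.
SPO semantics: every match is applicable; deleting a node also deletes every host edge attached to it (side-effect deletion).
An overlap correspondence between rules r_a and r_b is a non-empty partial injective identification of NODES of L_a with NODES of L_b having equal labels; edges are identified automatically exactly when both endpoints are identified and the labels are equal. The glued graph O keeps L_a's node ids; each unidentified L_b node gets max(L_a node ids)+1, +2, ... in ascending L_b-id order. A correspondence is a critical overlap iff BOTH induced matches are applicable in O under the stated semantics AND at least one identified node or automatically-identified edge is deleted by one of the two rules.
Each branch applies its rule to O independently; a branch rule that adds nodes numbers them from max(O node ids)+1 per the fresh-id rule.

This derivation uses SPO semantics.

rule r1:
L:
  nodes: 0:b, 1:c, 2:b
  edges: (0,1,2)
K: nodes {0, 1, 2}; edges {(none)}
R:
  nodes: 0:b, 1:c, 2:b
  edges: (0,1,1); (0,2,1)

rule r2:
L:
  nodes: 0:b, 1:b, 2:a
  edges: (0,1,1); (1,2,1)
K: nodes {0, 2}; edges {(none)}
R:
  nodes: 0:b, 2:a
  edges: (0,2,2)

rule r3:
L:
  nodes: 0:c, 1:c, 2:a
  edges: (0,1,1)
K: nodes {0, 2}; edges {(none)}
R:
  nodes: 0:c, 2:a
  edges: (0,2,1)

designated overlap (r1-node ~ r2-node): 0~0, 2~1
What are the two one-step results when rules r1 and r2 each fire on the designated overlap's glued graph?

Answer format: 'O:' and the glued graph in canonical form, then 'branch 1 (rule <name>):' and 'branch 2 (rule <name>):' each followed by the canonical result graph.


O:
nodes: 0:b, 1:c, 2:b, 3:a
edges: (0,1,2); (0,2,1); (2,3,1)
branch 1 (rule r1):
nodes: 0:b, 1:c, 2:b, 3:a
edges: (0,1,1); (0,2,1); (2,3,1)
branch 2 (rule r2):
nodes: 0:b, 1:c, 3:a
edges: (0,1,2); (0,3,2)


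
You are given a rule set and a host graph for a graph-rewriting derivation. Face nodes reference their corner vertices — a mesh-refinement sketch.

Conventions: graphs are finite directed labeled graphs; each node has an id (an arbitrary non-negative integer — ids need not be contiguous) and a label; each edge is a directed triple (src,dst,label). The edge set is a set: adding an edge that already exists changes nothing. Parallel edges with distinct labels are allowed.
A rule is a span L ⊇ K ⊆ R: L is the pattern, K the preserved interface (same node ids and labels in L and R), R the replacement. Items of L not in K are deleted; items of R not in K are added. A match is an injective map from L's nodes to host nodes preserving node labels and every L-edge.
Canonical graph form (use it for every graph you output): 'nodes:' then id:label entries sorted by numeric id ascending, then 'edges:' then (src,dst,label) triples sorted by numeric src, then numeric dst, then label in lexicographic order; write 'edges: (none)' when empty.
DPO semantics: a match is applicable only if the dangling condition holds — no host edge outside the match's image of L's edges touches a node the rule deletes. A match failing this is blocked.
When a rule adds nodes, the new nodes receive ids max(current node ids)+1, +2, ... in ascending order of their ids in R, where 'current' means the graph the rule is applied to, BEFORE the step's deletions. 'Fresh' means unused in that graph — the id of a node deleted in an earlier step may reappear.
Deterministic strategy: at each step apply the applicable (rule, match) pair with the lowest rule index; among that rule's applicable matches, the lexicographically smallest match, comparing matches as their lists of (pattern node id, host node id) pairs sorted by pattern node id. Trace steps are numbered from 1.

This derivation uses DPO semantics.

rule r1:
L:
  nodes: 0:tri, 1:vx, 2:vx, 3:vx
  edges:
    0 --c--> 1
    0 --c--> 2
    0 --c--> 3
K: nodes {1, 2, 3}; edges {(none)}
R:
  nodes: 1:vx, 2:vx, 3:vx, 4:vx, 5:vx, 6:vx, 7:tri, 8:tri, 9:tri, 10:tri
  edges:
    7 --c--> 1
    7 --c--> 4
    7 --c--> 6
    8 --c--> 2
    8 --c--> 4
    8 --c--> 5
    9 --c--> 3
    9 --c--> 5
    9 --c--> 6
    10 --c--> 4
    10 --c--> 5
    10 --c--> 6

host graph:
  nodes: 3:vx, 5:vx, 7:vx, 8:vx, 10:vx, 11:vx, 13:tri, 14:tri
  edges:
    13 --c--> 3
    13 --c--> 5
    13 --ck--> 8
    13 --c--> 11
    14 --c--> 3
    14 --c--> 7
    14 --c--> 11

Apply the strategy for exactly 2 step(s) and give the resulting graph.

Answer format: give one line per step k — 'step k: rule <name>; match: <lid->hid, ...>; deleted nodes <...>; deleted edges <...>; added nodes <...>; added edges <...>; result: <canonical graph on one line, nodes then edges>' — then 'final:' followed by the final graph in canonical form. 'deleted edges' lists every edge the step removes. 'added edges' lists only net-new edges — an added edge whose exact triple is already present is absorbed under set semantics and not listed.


step 1: rule r1; match: 0->14, 1->3, 2->7, 3->11; deleted nodes 14; deleted edges (14,3,c); (14,7,c); (14,11,c); added nodes 15, 16, 17, 18, 19, 20, 21; added edges (18,3,c); (18,15,c); (18,17,c); (19,7,c); (19,15,c); (19,16,c); (20,11,c); (20,16,c); (20,17,c); (21,15,c); (21,16,c); (21,17,c); result: nodes: 3:vx, 5:vx, 7:vx, 8:vx, 10:vx, 11:vx, 13:tri, 15:vx, 16:vx, 17:vx, 18:tri, 19:tri, 20:tri, 21:tri edges: (13,3,c); (13,5,c); (13,8,ck); (13,11,c); (18,3,c); (18,15,c); (18,17,c); (19,7,c); (19,15,c); (19,16,c); (20,11,c); (20,16,c); (20,17,c); (21,15,c); (21,16,c); (21,17,c)
step 2: rule r1; match: 0->18, 1->3, 2->15, 3->17; deleted nodes 18; deleted edges (18,3,c); (18,15,c); (18,17,c); added nodes 22, 23, 24, 25, 26, 27, 28; added edges (25,3,c); (25,22,c); (25,24,c); (26,15,c); (26,22,c); (26,23,c); (27,17,c); (27,23,c); (27,24,c); (28,22,c); (28,23,c); (28,24,c); result: nodes: 3:vx, 5:vx, 7:vx, 8:vx, 10:vx, 11:vx, 13:tri, 15:vx, 16:vx, 17:vx, 19:tri, 20:tri, 21:tri, 22:vx, 23:vx, 24:vx, 25:tri, 26:tri, 27:tri, 28:tri edges: (13,3,c); (13,5,c); (13,8,ck); (13,11,c); (19,7,c); (19,15,c); (19,16,c); (20,11,c); (20,16,c); (20,17,c); (21,15,c); (21,16,c); (21,17,c); (25,3,c); (25,22,c); (25,24,c); (26,15,c); (26,22,c); (26,23,c); (27,17,c); (27,23,c); (27,24,c); (28,22,c); (28,23,c); (28,24,c)
final:
nodes: 3:vx, 5:vx, 7:vx, 8:vx, 10:vx, 11:vx, 13:tri, 15:vx, 16:vx, 17:vx, 19:tri, 20:tri, 21:tri, 22:vx, 23:vx, 24:vx, 25:tri, 26:tri, 27:tri, 28:tri
edges: (13,3,c); (13,5,c); (13,8,ck); (13,11,c); (19,7,c); (19,15,c); (19,16,c); (20,11,c); (20,16,c); (20,17,c); (21,15,c); (21,16,c); (21,17,c); (25,3,c); (25,22,c); (25,24,c); (26,15,c); (26,22,c); (26,23,c); (27,17,c); (27,23,c); (27,24,c); (28,22,c); (28,23,c); (28,24,c)


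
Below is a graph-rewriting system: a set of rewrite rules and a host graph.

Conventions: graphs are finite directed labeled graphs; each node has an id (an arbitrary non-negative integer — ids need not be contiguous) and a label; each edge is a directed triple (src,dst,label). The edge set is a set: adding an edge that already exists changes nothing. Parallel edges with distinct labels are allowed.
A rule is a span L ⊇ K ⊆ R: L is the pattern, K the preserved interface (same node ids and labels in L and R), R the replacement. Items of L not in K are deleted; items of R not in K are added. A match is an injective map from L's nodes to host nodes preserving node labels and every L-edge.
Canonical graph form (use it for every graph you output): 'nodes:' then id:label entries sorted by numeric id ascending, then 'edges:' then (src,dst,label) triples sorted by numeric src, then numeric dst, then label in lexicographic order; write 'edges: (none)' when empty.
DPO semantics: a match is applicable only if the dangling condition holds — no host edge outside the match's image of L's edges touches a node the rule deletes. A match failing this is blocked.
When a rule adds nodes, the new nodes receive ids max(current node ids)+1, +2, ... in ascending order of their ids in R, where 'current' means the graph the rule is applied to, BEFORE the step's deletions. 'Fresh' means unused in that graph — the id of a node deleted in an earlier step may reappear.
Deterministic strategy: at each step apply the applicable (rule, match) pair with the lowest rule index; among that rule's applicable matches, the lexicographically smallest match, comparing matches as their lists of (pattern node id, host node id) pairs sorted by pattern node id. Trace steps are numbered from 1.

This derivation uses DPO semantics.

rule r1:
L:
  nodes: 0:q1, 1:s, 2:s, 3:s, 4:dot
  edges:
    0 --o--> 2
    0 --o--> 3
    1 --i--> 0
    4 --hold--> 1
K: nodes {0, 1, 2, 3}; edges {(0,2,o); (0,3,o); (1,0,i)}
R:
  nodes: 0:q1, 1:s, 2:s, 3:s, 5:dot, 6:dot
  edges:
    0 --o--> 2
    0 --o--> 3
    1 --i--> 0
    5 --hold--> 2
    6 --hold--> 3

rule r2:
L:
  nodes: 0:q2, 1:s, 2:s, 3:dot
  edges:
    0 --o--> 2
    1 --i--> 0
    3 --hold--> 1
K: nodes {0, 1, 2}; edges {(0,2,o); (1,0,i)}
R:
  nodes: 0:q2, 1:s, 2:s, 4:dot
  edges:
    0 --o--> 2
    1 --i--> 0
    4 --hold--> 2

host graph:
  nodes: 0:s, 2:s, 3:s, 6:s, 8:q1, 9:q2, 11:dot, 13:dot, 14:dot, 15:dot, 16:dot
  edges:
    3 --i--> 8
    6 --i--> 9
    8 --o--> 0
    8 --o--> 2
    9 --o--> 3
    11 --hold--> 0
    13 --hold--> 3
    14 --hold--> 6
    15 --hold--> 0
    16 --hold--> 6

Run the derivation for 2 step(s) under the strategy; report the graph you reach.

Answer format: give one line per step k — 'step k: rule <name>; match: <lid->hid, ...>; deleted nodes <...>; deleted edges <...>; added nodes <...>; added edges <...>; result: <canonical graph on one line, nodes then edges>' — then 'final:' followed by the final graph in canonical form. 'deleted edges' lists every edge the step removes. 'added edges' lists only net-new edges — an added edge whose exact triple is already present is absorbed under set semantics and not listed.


step 1: rule r1; match: 0->8, 1->3, 2->0, 3->2, 4->13; deleted nodes 13; deleted edges (13,3,hold); added nodes 17, 18; added edges (17,0,hold); (18,2,hold); result: nodes: 0:s, 2:s, 3:s, 6:s, 8:q1, 9:q2, 11:dot, 14:dot, 15:dot, 16:dot, 17:dot, 18:dot edges: (3,8,i); (6,9,i); (8,0,o); (8,2,o); (9,3,o); (11,0,hold); (14,6,hold); (15,0,hold); (16,6,hold); (17,0,hold); (18,2,hold)
step 2: rule r2; match: 0->9, 1->6, 2->3, 3->14; deleted nodes 14; deleted edges (14,6,hold); added nodes 19; added edges (19,3,hold); result: nodes: 0:s, 2:s, 3:s, 6:s, 8:q1, 9:q2, 11:dot, 15:dot, 16:dot, 17:dot, 18:dot, 19:dot edges: (3,8,i); (6,9,i); (8,0,o); (8,2,o); (9,3,o); (11,0,hold); (15,0,hold); (16,6,hold); (17,0,hold); (18,2,hold); (19,3,hold)
final:
nodes: 0:s, 2:s, 3:s, 6:s, 8:q1, 9:q2, 11:dot, 15:dot, 16:dot, 17:dot, 18:dot, 19:dot
edges: (3,8,i); (6,9,i); (8,0,o); (8,2,o); (9,3,o); (11,0,hold); (15,0,hold); (16,6,hold); (17,0,hold); (18,2,hold); (19,3,hold)
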